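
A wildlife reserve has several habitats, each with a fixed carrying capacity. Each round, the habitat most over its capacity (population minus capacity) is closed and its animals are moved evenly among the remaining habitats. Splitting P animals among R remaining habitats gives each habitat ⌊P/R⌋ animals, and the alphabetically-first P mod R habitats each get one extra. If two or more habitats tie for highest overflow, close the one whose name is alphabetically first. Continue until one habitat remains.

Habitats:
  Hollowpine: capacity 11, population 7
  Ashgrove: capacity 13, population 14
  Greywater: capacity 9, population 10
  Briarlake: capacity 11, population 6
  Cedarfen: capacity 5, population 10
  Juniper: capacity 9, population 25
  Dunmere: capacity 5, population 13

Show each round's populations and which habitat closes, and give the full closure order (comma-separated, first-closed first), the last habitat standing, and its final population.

Round 1: Ashgrove=14 Briarlake=6 Cedarfen=10 Dunmere=13 Greywater=10 Hollowpine=7 Juniper=25 → close Juniper (overflow 16)
  25÷6 = 4 each, +1 to first 1
Round 2: Ashgrove=19 Briarlake=10 Cedarfen=14 Dunmere=17 Greywater=14 Hollowpine=11 → close Dunmere (overflow 12)
  17÷5 = 3 each, +1 to first 2
Round 3: Ashgrove=23 Briarlake=14 Cedarfen=17 Greywater=17 Hollowpine=14 → close Cedarfen (overflow 12)
  17÷4 = 4 each, +1 to first 1
Round 4: Ashgrove=28 Briarlake=18 Greywater=21 Hollowpine=18 → close Ashgrove (overflow 15)
  28÷3 = 9 each, +1 to first 1
Round 5: Briarlake=28 Greywater=30 Hollowpine=27 → close Greywater (overflow 21)
  30÷2 = 15 each, +1 to first 0
Round 6: Briarlake=43 Hollowpine=42 → close Briarlake (overflow 32)
  43÷1 = 43 each, +1 to first 0

Closure order: Juniper, Dunmere, Cedarfen, Ashgrove, Greywater, Briarlake
Last habitat: Hollowpine with 85 animals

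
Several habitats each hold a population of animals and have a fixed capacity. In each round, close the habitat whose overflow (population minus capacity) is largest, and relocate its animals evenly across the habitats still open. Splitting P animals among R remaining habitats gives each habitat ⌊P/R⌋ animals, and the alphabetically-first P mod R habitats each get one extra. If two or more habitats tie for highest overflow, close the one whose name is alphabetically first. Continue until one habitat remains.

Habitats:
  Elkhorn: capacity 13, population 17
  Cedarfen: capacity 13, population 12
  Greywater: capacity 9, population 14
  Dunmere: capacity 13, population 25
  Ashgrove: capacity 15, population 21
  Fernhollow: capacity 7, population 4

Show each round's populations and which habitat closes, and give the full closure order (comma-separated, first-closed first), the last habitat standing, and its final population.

Closure order: Dunmere, Ashgrove, Elkhorn, Greywater, Cedarfen
Last habitat: Fernhollow with 93 animals

Round 1: Ashgrove=21 Cedarfen=12 Dunmere=25 Elkhorn=17 Fernhollow=4 Greywater=14 → close Dunmere (overflow 12)
  25÷5 = 5 each, +1 to first 0
Round 2: Ashgrove=26 Cedarfen=17 Elkhorn=22 Fernhollow=9 Greywater=19 → close Ashgrove (overflow 11)
  26÷4 = 6 each, +1 to first 2
Round 3: Cedarfen=24 Elkhorn=29 Fernhollow=15 Greywater=25 → close Elkhorn (overflow 16)
  29÷3 = 9 each, +1 to first 2
Round 4: Cedarfen=34 Fernhollow=25 Greywater=34 → close Greywater (overflow 25)
  34÷2 = 17 each, +1 to first 0
Round 5: Cedarfen=51 Fernhollow=42 → close Cedarfen (overflow 38)
  51÷1 = 51 each, +1 to first 0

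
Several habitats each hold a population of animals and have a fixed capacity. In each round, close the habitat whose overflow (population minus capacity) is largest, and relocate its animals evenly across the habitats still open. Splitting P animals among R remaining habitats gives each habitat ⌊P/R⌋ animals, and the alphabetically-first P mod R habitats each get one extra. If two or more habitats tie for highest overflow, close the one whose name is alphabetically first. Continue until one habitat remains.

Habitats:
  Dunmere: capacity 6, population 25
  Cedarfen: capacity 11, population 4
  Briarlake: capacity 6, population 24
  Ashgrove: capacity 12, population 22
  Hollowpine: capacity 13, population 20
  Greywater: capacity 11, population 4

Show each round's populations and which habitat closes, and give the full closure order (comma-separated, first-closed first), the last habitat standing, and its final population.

Closure order: Dunmere, Briarlake, Ashgrove, Hollowpine, Cedarfen
Last habitat: Greywater with 99 animals

Round 1: Ashgrove=22 Briarlake=24 Cedarfen=4 Dunmere=25 Greywater=4 Hollowpine=20 → close Dunmere (overflow 19)
  25÷5 = 5 each, +1 to first 0
Round 2: Ashgrove=27 Briarlake=29 Cedarfen=9 Greywater=9 Hollowpine=25 → close Briarlake (overflow 23)
  29÷4 = 7 each, +1 to first 1
Round 3: Ashgrove=35 Cedarfen=16 Greywater=16 Hollowpine=32 → close Ashgrove (overflow 23)
  35÷3 = 11 each, +1 to first 2
Round 4: Cedarfen=28 Greywater=28 Hollowpine=43 → close Hollowpine (overflow 30)
  43÷2 = 21 each, +1 to first 1
Round 5: Cedarfen=50 Greywater=49 → close Cedarfen (overflow 39)
  50÷1 = 50 each, +1 to first 0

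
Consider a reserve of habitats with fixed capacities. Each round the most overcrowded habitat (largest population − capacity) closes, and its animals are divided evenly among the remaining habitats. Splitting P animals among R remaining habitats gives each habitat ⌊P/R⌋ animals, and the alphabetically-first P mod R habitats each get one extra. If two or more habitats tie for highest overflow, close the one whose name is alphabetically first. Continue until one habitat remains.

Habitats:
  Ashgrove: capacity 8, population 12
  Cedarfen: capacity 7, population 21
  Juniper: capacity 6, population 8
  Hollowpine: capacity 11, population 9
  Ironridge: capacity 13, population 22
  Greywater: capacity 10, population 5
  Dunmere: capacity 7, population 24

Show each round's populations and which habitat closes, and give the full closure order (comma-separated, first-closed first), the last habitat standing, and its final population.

Closure order: Dunmere, Cedarfen, Ironridge, Ashgrove, Juniper, Hollowpine
Last habitat: Greywater with 101 animals

Round 1: Ashgrove=12 Cedarfen=21 Dunmere=24 Greywater=5 Hollowpine=9 Ironridge=22 Juniper=8 → close Dunmere (overflow 17)
  24÷6 = 4 each, +1 to first 0
Round 2: Ashgrove=16 Cedarfen=25 Greywater=9 Hollowpine=13 Ironridge=26 Juniper=12 → close Cedarfen (overflow 18)
  25÷5 = 5 each, +1 to first 0
Round 3: Ashgrove=21 Greywater=14 Hollowpine=18 Ironridge=31 Juniper=17 → close Ironridge (overflow 18)
  31÷4 = 7 each, +1 to first 3
Round 4: Ashgrove=29 Greywater=22 Hollowpine=26 Juniper=24 → close Ashgrove (overflow 21)
  29÷3 = 9 each, +1 to first 2
Round 5: Greywater=32 Hollowpine=36 Juniper=33 → close Juniper (overflow 27)
  33÷2 = 16 each, +1 to first 1
Round 6: Greywater=49 Hollowpine=52 → close Hollowpine (overflow 41)
  52÷1 = 52 each, +1 to first 0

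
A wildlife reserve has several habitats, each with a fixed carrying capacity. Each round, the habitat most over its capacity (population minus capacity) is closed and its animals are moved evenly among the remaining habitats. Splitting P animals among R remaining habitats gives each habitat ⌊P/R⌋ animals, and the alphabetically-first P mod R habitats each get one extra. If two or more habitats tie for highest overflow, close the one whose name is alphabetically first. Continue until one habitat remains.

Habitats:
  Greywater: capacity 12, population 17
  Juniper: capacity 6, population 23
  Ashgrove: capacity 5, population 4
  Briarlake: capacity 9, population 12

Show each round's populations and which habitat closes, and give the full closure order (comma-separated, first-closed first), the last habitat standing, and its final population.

Round 1: Ashgrove=4 Briarlake=12 Greywater=17 Juniper=23 → close Juniper (overflow 17)
  23÷3 = 7 each, +1 to first 2
Round 2: Ashgrove=12 Briarlake=20 Greywater=24 → close Greywater (overflow 12)
  24÷2 = 12 each, +1 to first 0
Round 3: Ashgrove=24 Briarlake=32 → close Briarlake (overflow 23)
  32÷1 = 32 each, +1 to first 0

Closure order: Juniper, Greywater, Briarlake
Last habitat: Ashgrove with 56 animals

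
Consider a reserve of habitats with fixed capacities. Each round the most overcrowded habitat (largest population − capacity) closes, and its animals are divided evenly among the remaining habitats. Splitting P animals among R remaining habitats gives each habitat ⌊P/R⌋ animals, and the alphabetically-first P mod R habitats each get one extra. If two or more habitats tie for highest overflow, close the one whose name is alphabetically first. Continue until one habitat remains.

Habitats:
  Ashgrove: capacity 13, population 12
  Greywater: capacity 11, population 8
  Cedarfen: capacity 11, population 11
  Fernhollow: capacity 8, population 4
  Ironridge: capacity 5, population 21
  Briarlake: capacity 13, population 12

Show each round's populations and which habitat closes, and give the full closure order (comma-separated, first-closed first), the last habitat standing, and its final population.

Closure order: Ironridge, Ashgrove, Briarlake, Cedarfen, Greywater
Last habitat: Fernhollow with 68 animals

Round 1: Ashgrove=12 Briarlake=12 Cedarfen=11 Fernhollow=4 Greywater=8 Ironridge=21 → close Ironridge (overflow 16)
  21÷5 = 4 each, +1 to first 1
Round 2: Ashgrove=17 Briarlake=16 Cedarfen=15 Fernhollow=8 Greywater=12 → close Ashgrove (overflow 4)
  17÷4 = 4 each, +1 to first 1
Round 3: Briarlake=21 Cedarfen=19 Fernhollow=12 Greywater=16 → close Briarlake (overflow 8)
  21÷3 = 7 each, +1 to first 0
Round 4: Cedarfen=26 Fernhollow=19 Greywater=23 → close Cedarfen (overflow 15)
  26÷2 = 13 each, +1 to first 0
Round 5: Fernhollow=32 Greywater=36 → close Greywater (overflow 25)
  36÷1 = 36 each, +1 to first 0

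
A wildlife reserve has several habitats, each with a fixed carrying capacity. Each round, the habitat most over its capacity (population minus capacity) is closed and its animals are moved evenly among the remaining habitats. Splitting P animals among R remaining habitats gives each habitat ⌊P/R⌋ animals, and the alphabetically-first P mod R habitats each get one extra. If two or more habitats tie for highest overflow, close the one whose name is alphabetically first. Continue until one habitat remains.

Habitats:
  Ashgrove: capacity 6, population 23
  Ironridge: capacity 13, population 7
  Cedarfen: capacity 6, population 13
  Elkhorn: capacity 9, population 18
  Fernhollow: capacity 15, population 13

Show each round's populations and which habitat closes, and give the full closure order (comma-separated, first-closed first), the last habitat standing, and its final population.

Round 1: Ashgrove=23 Cedarfen=13 Elkhorn=18 Fernhollow=13 Ironridge=7 → close Ashgrove (overflow 17)
  23÷4 = 5 each, +1 to first 3
Round 2: Cedarfen=19 Elkhorn=24 Fernhollow=19 Ironridge=12 → close Elkhorn (overflow 15)
  24÷3 = 8 each, +1 to first 0
Round 3: Cedarfen=27 Fernhollow=27 Ironridge=20 → close Cedarfen (overflow 21)
  27÷2 = 13 each, +1 to first 1
Round 4: Fernhollow=41 Ironridge=33 → close Fernhollow (overflow 26)
  41÷1 = 41 each, +1 to first 0

Closure order: Ashgrove, Elkhorn, Cedarfen, Fernhollow
Last habitat: Ironridge with 74 animals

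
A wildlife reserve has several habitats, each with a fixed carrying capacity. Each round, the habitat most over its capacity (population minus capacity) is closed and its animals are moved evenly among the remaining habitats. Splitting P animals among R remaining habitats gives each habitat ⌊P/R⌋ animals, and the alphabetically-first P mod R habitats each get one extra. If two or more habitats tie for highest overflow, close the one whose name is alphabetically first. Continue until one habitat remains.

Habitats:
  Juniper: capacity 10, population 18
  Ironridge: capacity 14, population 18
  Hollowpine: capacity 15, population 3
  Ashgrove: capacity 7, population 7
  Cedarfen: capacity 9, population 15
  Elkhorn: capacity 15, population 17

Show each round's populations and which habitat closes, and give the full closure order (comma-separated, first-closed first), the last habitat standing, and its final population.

Round 1: Ashgrove=7 Cedarfen=15 Elkhorn=17 Hollowpine=3 Ironridge=18 Juniper=18 → close Juniper (overflow 8)
  18÷5 = 3 each, +1 to first 3
Round 2: Ashgrove=11 Cedarfen=19 Elkhorn=21 Hollowpine=6 Ironridge=21 → close Cedarfen (overflow 10)
  19÷4 = 4 each, +1 to first 3
Round 3: Ashgrove=16 Elkhorn=26 Hollowpine=11 Ironridge=25 → close Elkhorn (overflow 11)
  26÷3 = 8 each, +1 to first 2
Round 4: Ashgrove=25 Hollowpine=20 Ironridge=33 → close Ironridge (overflow 19)
  33÷2 = 16 each, +1 to first 1
Round 5: Ashgrove=42 Hollowpine=36 → close Ashgrove (overflow 35)
  42÷1 = 42 each, +1 to first 0

Closure order: Juniper, Cedarfen, Elkhorn, Ironridge, Ashgrove
Last habitat: Hollowpine with 78 animals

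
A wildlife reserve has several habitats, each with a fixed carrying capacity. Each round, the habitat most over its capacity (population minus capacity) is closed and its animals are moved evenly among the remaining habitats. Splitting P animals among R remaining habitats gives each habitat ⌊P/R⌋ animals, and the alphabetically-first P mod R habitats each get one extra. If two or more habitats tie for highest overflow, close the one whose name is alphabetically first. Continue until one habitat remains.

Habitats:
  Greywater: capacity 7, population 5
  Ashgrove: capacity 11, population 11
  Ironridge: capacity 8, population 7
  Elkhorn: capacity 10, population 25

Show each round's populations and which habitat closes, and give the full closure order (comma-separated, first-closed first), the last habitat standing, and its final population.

Round 1: Ashgrove=11 Elkhorn=25 Greywater=5 Ironridge=7 → close Elkhorn (overflow 15)
  25÷3 = 8 each, +1 to first 1
Round 2: Ashgrove=20 Greywater=13 Ironridge=15 → close Ashgrove (overflow 9)
  20÷2 = 10 each, +1 to first 0
Round 3: Greywater=23 Ironridge=25 → close Ironridge (overflow 17)
  25÷1 = 25 each, +1 to first 0

Closure order: Elkhorn, Ashgrove, Ironridge
Last habitat: Greywater with 48 animals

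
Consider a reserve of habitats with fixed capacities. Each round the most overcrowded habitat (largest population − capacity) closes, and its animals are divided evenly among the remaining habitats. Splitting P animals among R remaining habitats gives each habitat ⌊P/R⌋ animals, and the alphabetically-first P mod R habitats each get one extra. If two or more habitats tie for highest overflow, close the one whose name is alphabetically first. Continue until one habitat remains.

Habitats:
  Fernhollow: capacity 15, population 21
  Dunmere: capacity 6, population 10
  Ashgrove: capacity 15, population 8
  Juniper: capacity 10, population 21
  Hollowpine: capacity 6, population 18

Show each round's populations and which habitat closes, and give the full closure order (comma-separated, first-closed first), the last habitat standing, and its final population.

Round 1: Ashgrove=8 Dunmere=10 Fernhollow=21 Hollowpine=18 Juniper=21 → close Hollowpine (overflow 12)
  18÷4 = 4 each, +1 to first 2
Round 2: Ashgrove=13 Dunmere=15 Fernhollow=25 Juniper=25 → close Juniper (overflow 15)
  25÷3 = 8 each, +1 to first 1
Round 3: Ashgrove=22 Dunmere=23 Fernhollow=33 → close Fernhollow (overflow 18)
  33÷2 = 16 each, +1 to first 1
Round 4: Ashgrove=39 Dunmere=39 → close Dunmere (overflow 33)
  39÷1 = 39 each, +1 to first 0

Closure order: Hollowpine, Juniper, Fernhollow, Dunmere
Last habitat: Ashgrove with 78 animals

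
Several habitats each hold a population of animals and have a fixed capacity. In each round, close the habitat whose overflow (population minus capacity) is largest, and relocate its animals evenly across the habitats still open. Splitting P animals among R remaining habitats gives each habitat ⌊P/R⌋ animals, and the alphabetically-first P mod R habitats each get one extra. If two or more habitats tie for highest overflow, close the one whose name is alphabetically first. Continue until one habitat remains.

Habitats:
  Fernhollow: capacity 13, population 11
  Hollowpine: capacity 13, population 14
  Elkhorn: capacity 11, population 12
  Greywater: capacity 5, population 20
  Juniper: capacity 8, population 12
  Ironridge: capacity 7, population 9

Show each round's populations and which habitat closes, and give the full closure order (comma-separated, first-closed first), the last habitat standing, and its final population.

Round 1: Elkhorn=12 Fernhollow=11 Greywater=20 Hollowpine=14 Ironridge=9 Juniper=12 → close Greywater (overflow 15)
  20÷5 = 4 each, +1 to first 0
Round 2: Elkhorn=16 Fernhollow=15 Hollowpine=18 Ironridge=13 Juniper=16 → close Juniper (overflow 8)
  16÷4 = 4 each, +1 to first 0
Round 3: Elkhorn=20 Fernhollow=19 Hollowpine=22 Ironridge=17 → close Ironridge (overflow 10)
  17÷3 = 5 each, +1 to first 2
Round 4: Elkhorn=26 Fernhollow=25 Hollowpine=27 → close Elkhorn (overflow 15)
  26÷2 = 13 each, +1 to first 0
Round 5: Fernhollow=38 Hollowpine=40 → close Hollowpine (overflow 27)
  40÷1 = 40 each, +1 to first 0

Closure order: Greywater, Juniper, Ironridge, Elkhorn, Hollowpine
Last habitat: Fernhollow with 78 animals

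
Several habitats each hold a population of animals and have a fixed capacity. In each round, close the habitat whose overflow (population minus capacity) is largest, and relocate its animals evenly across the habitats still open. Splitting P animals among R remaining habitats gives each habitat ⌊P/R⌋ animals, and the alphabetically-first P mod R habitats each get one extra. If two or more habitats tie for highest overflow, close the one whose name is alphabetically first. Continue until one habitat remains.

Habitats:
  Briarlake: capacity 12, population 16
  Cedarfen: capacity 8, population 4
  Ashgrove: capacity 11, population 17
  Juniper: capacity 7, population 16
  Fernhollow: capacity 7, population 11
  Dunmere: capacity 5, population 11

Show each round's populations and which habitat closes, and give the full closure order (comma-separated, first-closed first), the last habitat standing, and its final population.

Closure order: Juniper, Ashgrove, Dunmere, Briarlake, Fernhollow
Last habitat: Cedarfen with 75 animals

Round 1: Ashgrove=17 Briarlake=16 Cedarfen=4 Dunmere=11 Fernhollow=11 Juniper=16 → close Juniper (overflow 9)
  16÷5 = 3 each, +1 to first 1
Round 2: Ashgrove=21 Briarlake=19 Cedarfen=7 Dunmere=14 Fernhollow=14 → close Ashgrove (overflow 10)
  21÷4 = 5 each, +1 to first 1
Round 3: Briarlake=25 Cedarfen=12 Dunmere=19 Fernhollow=19 → close Dunmere (overflow 14)
  19÷3 = 6 each, +1 to first 1
Round 4: Briarlake=32 Cedarfen=18 Fernhollow=25 → close Briarlake (overflow 20)
  32÷2 = 16 each, +1 to first 0
Round 5: Cedarfen=34 Fernhollow=41 → close Fernhollow (overflow 34)
  41÷1 = 41 each, +1 to first 0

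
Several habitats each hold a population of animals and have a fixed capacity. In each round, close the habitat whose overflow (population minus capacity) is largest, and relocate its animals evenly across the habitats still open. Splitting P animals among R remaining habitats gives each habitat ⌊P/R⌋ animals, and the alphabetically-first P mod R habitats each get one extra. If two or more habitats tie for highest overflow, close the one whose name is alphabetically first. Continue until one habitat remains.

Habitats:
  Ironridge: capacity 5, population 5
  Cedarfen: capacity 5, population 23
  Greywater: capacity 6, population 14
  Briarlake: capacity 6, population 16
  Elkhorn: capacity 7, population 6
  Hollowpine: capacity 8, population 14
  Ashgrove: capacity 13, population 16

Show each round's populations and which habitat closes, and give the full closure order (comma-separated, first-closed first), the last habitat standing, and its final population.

Round 1: Ashgrove=16 Briarlake=16 Cedarfen=23 Elkhorn=6 Greywater=14 Hollowpine=14 Ironridge=5 → close Cedarfen (overflow 18)
  23÷6 = 3 each, +1 to first 5
Round 2: Ashgrove=20 Briarlake=20 Elkhorn=10 Greywater=18 Hollowpine=18 Ironridge=8 → close Briarlake (overflow 14)
  20÷5 = 4 each, +1 to first 0
Round 3: Ashgrove=24 Elkhorn=14 Greywater=22 Hollowpine=22 Ironridge=12 → close Greywater (overflow 16)
  22÷4 = 5 each, +1 to first 2
Round 4: Ashgrove=30 Elkhorn=20 Hollowpine=27 Ironridge=17 → close Hollowpine (overflow 19)
  27÷3 = 9 each, +1 to first 0
Round 5: Ashgrove=39 Elkhorn=29 Ironridge=26 → close Ashgrove (overflow 26)
  39÷2 = 19 each, +1 to first 1
Round 6: Elkhorn=49 Ironridge=45 → close Elkhorn (overflow 42)
  49÷1 = 49 each, +1 to first 0

Closure order: Cedarfen, Briarlake, Greywater, Hollowpine, Ashgrove, Elkhorn
Last habitat: Ironridge with 94 animals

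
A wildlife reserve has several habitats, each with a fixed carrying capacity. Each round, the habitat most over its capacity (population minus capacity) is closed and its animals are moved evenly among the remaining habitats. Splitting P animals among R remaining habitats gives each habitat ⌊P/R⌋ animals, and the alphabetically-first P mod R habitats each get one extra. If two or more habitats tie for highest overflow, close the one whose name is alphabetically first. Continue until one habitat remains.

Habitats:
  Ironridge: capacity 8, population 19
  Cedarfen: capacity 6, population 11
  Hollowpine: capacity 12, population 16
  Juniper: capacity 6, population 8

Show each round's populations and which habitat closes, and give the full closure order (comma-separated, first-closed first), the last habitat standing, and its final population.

Round 1: Cedarfen=11 Hollowpine=16 Ironridge=19 Juniper=8 → close Ironridge (overflow 11)
  19÷3 = 6 each, +1 to first 1
Round 2: Cedarfen=18 Hollowpine=22 Juniper=14 → close Cedarfen (overflow 12)
  18÷2 = 9 each, +1 to first 0
Round 3: Hollowpine=31 Juniper=23 → close Hollowpine (overflow 19)
  31÷1 = 31 each, +1 to first 0

Closure order: Ironridge, Cedarfen, Hollowpine
Last habitat: Juniper with 54 animals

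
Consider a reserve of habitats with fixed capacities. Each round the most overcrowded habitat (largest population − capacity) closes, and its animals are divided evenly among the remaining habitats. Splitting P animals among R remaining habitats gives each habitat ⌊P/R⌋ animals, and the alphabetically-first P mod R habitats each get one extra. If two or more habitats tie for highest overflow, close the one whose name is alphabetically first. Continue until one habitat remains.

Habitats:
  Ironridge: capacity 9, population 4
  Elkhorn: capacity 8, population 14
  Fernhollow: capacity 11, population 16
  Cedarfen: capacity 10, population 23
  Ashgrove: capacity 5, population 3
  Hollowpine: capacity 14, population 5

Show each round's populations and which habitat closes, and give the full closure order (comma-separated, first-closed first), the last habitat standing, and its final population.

Round 1: Ashgrove=3 Cedarfen=23 Elkhorn=14 Fernhollow=16 Hollowpine=5 Ironridge=4 → close Cedarfen (overflow 13)
  23÷5 = 4 each, +1 to first 3
Round 2: Ashgrove=8 Elkhorn=19 Fernhollow=21 Hollowpine=9 Ironridge=8 → close Elkhorn (overflow 11)
  19÷4 = 4 each, +1 to first 3
Round 3: Ashgrove=13 Fernhollow=26 Hollowpine=14 Ironridge=12 → close Fernhollow (overflow 15)
  26÷3 = 8 each, +1 to first 2
Round 4: Ashgrove=22 Hollowpine=23 Ironridge=20 → close Ashgrove (overflow 17)
  22÷2 = 11 each, +1 to first 0
Round 5: Hollowpine=34 Ironridge=31 → close Ironridge (overflow 22)
  31÷1 = 31 each, +1 to first 0

Closure order: Cedarfen, Elkhorn, Fernhollow, Ashgrove, Ironridge
Last habitat: Hollowpine with 65 animals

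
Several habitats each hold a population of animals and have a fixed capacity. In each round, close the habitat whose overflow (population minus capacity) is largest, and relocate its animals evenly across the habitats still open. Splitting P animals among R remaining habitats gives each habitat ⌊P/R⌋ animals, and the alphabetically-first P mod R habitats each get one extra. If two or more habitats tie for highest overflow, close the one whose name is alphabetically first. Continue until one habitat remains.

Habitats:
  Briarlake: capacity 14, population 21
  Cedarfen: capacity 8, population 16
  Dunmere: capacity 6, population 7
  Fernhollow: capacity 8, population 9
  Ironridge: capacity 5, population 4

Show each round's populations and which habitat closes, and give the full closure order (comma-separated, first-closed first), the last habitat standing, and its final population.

Closure order: Cedarfen, Briarlake, Dunmere, Fernhollow
Last habitat: Ironridge with 57 animals

Round 1: Briarlake=21 Cedarfen=16 Dunmere=7 Fernhollow=9 Ironridge=4 → close Cedarfen (overflow 8)
  16÷4 = 4 each, +1 to first 0
Round 2: Briarlake=25 Dunmere=11 Fernhollow=13 Ironridge=8 → close Briarlake (overflow 11)
  25÷3 = 8 each, +1 to first 1
Round 3: Dunmere=20 Fernhollow=21 Ironridge=16 → close Dunmere (overflow 14)
  20÷2 = 10 each, +1 to first 0
Round 4: Fernhollow=31 Ironridge=26 → close Fernhollow (overflow 23)
  31÷1 = 31 each, +1 to first 0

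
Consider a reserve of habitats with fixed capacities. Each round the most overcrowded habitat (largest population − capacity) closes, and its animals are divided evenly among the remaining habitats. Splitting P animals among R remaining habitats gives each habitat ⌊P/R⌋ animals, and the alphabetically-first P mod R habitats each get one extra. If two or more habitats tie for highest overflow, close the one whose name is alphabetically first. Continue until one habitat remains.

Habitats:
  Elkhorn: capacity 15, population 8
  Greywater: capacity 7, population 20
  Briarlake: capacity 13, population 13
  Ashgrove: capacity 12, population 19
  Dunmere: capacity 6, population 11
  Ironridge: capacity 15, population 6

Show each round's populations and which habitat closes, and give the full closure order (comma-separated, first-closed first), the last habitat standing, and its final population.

Closure order: Greywater, Ashgrove, Dunmere, Briarlake, Elkhorn
Last habitat: Ironridge with 77 animals

Round 1: Ashgrove=19 Briarlake=13 Dunmere=11 Elkhorn=8 Greywater=20 Ironridge=6 → close Greywater (overflow 13)
  20÷5 = 4 each, +1 to first 0
Round 2: Ashgrove=23 Briarlake=17 Dunmere=15 Elkhorn=12 Ironridge=10 → close Ashgrove (overflow 11)
  23÷4 = 5 each, +1 to first 3
Round 3: Briarlake=23 Dunmere=21 Elkhorn=18 Ironridge=15 → close Dunmere (overflow 15)
  21÷3 = 7 each, +1 to first 0
Round 4: Briarlake=30 Elkhorn=25 Ironridge=22 → close Briarlake (overflow 17)
  30÷2 = 15 each, +1 to first 0
Round 5: Elkhorn=40 Ironridge=37 → close Elkhorn (overflow 25)
  40÷1 = 40 each, +1 to first 0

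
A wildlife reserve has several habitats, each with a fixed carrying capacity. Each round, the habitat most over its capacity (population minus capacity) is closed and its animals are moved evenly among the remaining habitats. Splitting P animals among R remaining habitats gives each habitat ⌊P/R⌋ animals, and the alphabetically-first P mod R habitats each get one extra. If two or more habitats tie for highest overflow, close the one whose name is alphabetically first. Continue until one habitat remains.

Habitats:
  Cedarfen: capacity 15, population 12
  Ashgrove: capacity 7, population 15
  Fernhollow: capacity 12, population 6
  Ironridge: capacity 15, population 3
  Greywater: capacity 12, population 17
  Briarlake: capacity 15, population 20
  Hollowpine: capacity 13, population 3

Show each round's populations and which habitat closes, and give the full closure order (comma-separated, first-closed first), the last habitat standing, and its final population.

Closure order: Ashgrove, Briarlake, Greywater, Cedarfen, Fernhollow, Hollowpine
Last habitat: Ironridge with 76 animals

Round 1: Ashgrove=15 Briarlake=20 Cedarfen=12 Fernhollow=6 Greywater=17 Hollowpine=3 Ironridge=3 → close Ashgrove (overflow 8)
  15÷6 = 2 each, +1 to first 3
Round 2: Briarlake=23 Cedarfen=15 Fernhollow=9 Greywater=19 Hollowpine=5 Ironridge=5 → close Briarlake (overflow 8)
  23÷5 = 4 each, +1 to first 3
Round 3: Cedarfen=20 Fernhollow=14 Greywater=24 Hollowpine=9 Ironridge=9 → close Greywater (overflow 12)
  24÷4 = 6 each, +1 to first 0
Round 4: Cedarfen=26 Fernhollow=20 Hollowpine=15 Ironridge=15 → close Cedarfen (overflow 11)
  26÷3 = 8 each, +1 to first 2
Round 5: Fernhollow=29 Hollowpine=24 Ironridge=23 → close Fernhollow (overflow 17)
  29÷2 = 14 each, +1 to first 1
Round 6: Hollowpine=39 Ironridge=37 → close Hollowpine (overflow 26)
  39÷1 = 39 each, +1 to first 0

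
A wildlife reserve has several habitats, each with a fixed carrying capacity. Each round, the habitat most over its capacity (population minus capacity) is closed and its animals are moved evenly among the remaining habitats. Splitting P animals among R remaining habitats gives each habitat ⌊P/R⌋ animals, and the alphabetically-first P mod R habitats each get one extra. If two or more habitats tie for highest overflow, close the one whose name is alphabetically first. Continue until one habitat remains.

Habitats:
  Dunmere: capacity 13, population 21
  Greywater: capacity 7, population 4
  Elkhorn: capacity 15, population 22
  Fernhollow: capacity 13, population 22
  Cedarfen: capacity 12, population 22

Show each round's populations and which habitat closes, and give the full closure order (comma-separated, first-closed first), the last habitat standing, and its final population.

Closure order: Cedarfen, Dunmere, Fernhollow, Elkhorn
Last habitat: Greywater with 91 animals

Round 1: Cedarfen=22 Dunmere=21 Elkhorn=22 Fernhollow=22 Greywater=4 → close Cedarfen (overflow 10)
  22÷4 = 5 each, +1 to first 2
Round 2: Dunmere=27 Elkhorn=28 Fernhollow=27 Greywater=9 → close Dunmere (overflow 14)
  27÷3 = 9 each, +1 to first 0
Round 3: Elkhorn=37 Fernhollow=36 Greywater=18 → close Fernhollow (overflow 23)
  36÷2 = 18 each, +1 to first 0
Round 4: Elkhorn=55 Greywater=36 → close Elkhorn (overflow 40)
  55÷1 = 55 each, +1 to first 0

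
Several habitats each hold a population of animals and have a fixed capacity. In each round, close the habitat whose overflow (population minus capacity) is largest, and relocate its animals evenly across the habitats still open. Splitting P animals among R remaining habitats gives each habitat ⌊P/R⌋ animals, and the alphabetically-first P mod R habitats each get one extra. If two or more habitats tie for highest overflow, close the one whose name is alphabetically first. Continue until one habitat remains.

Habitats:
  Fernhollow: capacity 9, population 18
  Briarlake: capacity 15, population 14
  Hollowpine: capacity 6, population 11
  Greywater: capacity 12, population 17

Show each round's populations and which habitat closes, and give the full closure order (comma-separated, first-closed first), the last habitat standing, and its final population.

Round 1: Briarlake=14 Fernhollow=18 Greywater=17 Hollowpine=11 → close Fernhollow (overflow 9)
  18÷3 = 6 each, +1 to first 0
Round 2: Briarlake=20 Greywater=23 Hollowpine=17 → close Greywater (overflow 11)
  23÷2 = 11 each, +1 to first 1
Round 3: Briarlake=32 Hollowpine=28 → close Hollowpine (overflow 22)
  28÷1 = 28 each, +1 to first 0

Closure order: Fernhollow, Greywater, Hollowpine
Last habitat: Briarlake with 60 animals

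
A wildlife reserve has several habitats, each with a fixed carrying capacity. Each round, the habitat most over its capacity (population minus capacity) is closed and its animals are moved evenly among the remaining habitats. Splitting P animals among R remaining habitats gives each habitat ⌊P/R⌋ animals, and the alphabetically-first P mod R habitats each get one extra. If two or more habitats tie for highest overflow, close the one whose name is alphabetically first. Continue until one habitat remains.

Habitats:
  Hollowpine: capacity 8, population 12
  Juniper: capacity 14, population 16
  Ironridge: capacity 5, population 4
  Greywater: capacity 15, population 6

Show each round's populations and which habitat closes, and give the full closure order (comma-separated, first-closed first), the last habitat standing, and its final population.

Closure order: Hollowpine, Juniper, Ironridge
Last habitat: Greywater with 38 animals

Round 1: Greywater=6 Hollowpine=12 Ironridge=4 Juniper=16 → close Hollowpine (overflow 4)
  12÷3 = 4 each, +1 to first 0
Round 2: Greywater=10 Ironridge=8 Juniper=20 → close Juniper (overflow 6)
  20÷2 = 10 each, +1 to first 0
Round 3: Greywater=20 Ironridge=18 → close Ironridge (overflow 13)
  18÷1 = 18 each, +1 to first 0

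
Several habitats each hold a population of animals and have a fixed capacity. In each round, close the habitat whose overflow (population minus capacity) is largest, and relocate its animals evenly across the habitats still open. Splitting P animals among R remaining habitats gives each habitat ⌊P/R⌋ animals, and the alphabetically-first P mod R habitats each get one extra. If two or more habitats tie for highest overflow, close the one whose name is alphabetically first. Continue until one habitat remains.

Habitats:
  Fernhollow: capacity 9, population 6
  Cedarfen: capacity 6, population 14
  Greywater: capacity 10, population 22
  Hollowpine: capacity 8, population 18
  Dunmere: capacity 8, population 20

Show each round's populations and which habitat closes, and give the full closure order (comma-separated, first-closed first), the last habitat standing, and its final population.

Closure order: Dunmere, Greywater, Hollowpine, Cedarfen
Last habitat: Fernhollow with 80 animals

Round 1: Cedarfen=14 Dunmere=20 Fernhollow=6 Greywater=22 Hollowpine=18 → close Dunmere (overflow 12)
  20÷4 = 5 each, +1 to first 0
Round 2: Cedarfen=19 Fernhollow=11 Greywater=27 Hollowpine=23 → close Greywater (overflow 17)
  27÷3 = 9 each, +1 to first 0
Round 3: Cedarfen=28 Fernhollow=20 Hollowpine=32 → close Hollowpine (overflow 24)
  32÷2 = 16 each, +1 to first 0
Round 4: Cedarfen=44 Fernhollow=36 → close Cedarfen (overflow 38)
  44÷1 = 44 each, +1 to first 0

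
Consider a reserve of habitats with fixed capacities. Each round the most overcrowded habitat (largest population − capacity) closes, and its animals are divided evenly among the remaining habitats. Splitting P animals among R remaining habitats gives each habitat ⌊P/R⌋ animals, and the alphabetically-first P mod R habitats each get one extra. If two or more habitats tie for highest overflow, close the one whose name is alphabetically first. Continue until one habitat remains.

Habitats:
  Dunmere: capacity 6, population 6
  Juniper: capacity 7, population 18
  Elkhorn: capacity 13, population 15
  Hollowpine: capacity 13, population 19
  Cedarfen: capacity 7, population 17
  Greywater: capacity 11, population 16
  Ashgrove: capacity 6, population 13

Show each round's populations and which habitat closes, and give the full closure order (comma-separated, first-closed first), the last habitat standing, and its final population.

Closure order: Juniper, Cedarfen, Ashgrove, Hollowpine, Greywater, Elkhorn
Last habitat: Dunmere with 104 animals

Round 1: Ashgrove=13 Cedarfen=17 Dunmere=6 Elkhorn=15 Greywater=16 Hollowpine=19 Juniper=18 → close Juniper (overflow 11)
  18÷6 = 3 each, +1 to first 0
Round 2: Ashgrove=16 Cedarfen=20 Dunmere=9 Elkhorn=18 Greywater=19 Hollowpine=22 → close Cedarfen (overflow 13)
  20÷5 = 4 each, +1 to first 0
Round 3: Ashgrove=20 Dunmere=13 Elkhorn=22 Greywater=23 Hollowpine=26 → close Ashgrove (overflow 14)
  20÷4 = 5 each, +1 to first 0
Round 4: Dunmere=18 Elkhorn=27 Greywater=28 Hollowpine=31 → close Hollowpine (overflow 18)
  31÷3 = 10 each, +1 to first 1
Round 5: Dunmere=29 Elkhorn=37 Greywater=38 → close Greywater (overflow 27)
  38÷2 = 19 each, +1 to first 0
Round 6: Dunmere=48 Elkhorn=56 → close Elkhorn (overflow 43)
  56÷1 = 56 each, +1 to first 0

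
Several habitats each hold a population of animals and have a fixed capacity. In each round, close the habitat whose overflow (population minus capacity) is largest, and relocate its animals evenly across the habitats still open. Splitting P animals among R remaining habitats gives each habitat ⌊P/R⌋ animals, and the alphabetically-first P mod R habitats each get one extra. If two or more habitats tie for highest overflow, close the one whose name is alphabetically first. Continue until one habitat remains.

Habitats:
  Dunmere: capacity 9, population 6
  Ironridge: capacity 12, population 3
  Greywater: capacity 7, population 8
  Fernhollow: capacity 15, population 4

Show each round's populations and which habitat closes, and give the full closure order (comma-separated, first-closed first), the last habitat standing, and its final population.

Round 1: Dunmere=6 Fernhollow=4 Greywater=8 Ironridge=3 → close Greywater (overflow 1)
  8÷3 = 2 each, +1 to first 2
Round 2: Dunmere=9 Fernhollow=7 Ironridge=5 → close Dunmere (overflow 0)
  9÷2 = 4 each, +1 to first 1
Round 3: Fernhollow=12 Ironridge=9 → close Fernhollow (overflow -3)
  12÷1 = 12 each, +1 to first 0

Closure order: Greywater, Dunmere, Fernhollow
Last habitat: Ironridge with 21 animals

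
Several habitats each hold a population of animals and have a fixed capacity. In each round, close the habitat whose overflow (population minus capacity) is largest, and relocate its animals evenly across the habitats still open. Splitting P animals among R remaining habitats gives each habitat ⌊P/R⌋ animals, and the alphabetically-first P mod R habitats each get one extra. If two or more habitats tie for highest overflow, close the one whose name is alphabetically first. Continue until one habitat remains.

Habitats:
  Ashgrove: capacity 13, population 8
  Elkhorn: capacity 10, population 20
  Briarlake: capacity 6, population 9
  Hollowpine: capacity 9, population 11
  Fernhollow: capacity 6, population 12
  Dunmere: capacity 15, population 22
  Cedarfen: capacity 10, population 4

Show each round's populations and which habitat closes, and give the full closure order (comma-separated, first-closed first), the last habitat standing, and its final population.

Round 1: Ashgrove=8 Briarlake=9 Cedarfen=4 Dunmere=22 Elkhorn=20 Fernhollow=12 Hollowpine=11 → close Elkhorn (overflow 10)
  20÷6 = 3 each, +1 to first 2
Round 2: Ashgrove=12 Briarlake=13 Cedarfen=7 Dunmere=25 Fernhollow=15 Hollowpine=14 → close Dunmere (overflow 10)
  25÷5 = 5 each, +1 to first 0
Round 3: Ashgrove=17 Briarlake=18 Cedarfen=12 Fernhollow=20 Hollowpine=19 → close Fernhollow (overflow 14)
  20÷4 = 5 each, +1 to first 0
Round 4: Ashgrove=22 Briarlake=23 Cedarfen=17 Hollowpine=24 → close Briarlake (overflow 17)
  23÷3 = 7 each, +1 to first 2
Round 5: Ashgrove=30 Cedarfen=25 Hollowpine=31 → close Hollowpine (overflow 22)
  31÷2 = 15 each, +1 to first 1
Round 6: Ashgrove=46 Cedarfen=40 → close Ashgrove (overflow 33)
  46÷1 = 46 each, +1 to first 0

Closure order: Elkhorn, Dunmere, Fernhollow, Briarlake, Hollowpine, Ashgrove
Last habitat: Cedarfen with 86 animals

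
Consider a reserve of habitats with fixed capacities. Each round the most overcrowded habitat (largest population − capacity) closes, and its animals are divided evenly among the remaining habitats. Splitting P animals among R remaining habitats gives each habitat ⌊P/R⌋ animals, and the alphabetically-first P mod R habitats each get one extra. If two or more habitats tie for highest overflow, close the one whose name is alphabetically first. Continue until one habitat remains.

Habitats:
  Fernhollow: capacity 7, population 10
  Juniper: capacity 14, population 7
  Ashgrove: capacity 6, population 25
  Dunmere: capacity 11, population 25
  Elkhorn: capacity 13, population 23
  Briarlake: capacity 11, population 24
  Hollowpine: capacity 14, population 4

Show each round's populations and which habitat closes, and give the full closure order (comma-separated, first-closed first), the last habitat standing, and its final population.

Round 1: Ashgrove=25 Briarlake=24 Dunmere=25 Elkhorn=23 Fernhollow=10 Hollowpine=4 Juniper=7 → close Ashgrove (overflow 19)
  25÷6 = 4 each, +1 to first 1
Round 2: Briarlake=29 Dunmere=29 Elkhorn=27 Fernhollow=14 Hollowpine=8 Juniper=11 → close Briarlake (overflow 18)
  29÷5 = 5 each, +1 to first 4
Round 3: Dunmere=35 Elkhorn=33 Fernhollow=20 Hollowpine=14 Juniper=16 → close Dunmere (overflow 24)
  35÷4 = 8 each, +1 to first 3
Round 4: Elkhorn=42 Fernhollow=29 Hollowpine=23 Juniper=24 → close Elkhorn (overflow 29)
  42÷3 = 14 each, +1 to first 0
Round 5: Fernhollow=43 Hollowpine=37 Juniper=38 → close Fernhollow (overflow 36)
  43÷2 = 21 each, +1 to first 1
Round 6: Hollowpine=59 Juniper=59 → close Hollowpine (overflow 45)
  59÷1 = 59 each, +1 to first 0

Closure order: Ashgrove, Briarlake, Dunmere, Elkhorn, Fernhollow, Hollowpine
Last habitat: Juniper with 118 animals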